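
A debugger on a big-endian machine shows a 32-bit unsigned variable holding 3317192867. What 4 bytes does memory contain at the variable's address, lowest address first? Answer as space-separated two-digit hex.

3317192867 in hexadecimal, padded to 32 bits, is 0xC5B858A3.
Split into bytes (most-significant first): C5 B8 58 A3.
In big-endian order the high byte comes first in memory.
So the memory order matches the most-significant-first order: C5 B8 58 A3.

C5 B8 58 A3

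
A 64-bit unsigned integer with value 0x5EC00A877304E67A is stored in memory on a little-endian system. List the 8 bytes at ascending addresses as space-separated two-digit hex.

7A E6 04 73 87 0A C0 5E

Split into bytes (most-significant first): 5E C0 0A 87 73 04 E6 7A.
In little-endian order the low byte comes first in memory.
So at ascending addresses the bytes are 7A E6 04 73 87 0A C0 5E.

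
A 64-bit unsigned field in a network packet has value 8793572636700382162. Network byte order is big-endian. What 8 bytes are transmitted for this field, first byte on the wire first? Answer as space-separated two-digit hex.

7A 09 0B B9 05 1F 13 D2

8793572636700382162 in hexadecimal, padded to 64 bits, is 0x7A090BB9051F13D2.
Split into bytes (most-significant first): 7A 09 0B B9 05 1F 13 D2.
In big-endian order the high byte comes first in memory.
So the memory order matches the most-significant-first order: 7A 09 0B B9 05 1F 13 D2.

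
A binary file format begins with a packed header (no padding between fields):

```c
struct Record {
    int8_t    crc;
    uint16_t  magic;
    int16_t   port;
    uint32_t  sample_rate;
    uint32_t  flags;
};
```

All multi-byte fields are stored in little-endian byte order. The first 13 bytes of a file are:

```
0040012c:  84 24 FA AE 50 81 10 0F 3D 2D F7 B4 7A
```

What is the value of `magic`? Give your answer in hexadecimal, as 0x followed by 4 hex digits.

`magic` follows `crc` (1 byte), so it starts at byte offset 1 and occupies 2 bytes.
Bytes at offsets 1..2: 24 FA.
In little-endian order the low byte comes first in memory.
Reassemble most-significant byte first: FA 24 → 0xFA24.

0xFA24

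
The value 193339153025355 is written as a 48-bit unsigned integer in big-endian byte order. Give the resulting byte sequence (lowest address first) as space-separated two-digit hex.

193339153025355 in hexadecimal, padded to 48 bits, is 0xAFD74789894B.
Split into bytes (most-significant first): AF D7 47 89 89 4B.
Big-endian stores the most-significant byte at the lowest address.
So the memory order matches the most-significant-first order: AF D7 47 89 89 4B.

AF D7 47 89 89 4B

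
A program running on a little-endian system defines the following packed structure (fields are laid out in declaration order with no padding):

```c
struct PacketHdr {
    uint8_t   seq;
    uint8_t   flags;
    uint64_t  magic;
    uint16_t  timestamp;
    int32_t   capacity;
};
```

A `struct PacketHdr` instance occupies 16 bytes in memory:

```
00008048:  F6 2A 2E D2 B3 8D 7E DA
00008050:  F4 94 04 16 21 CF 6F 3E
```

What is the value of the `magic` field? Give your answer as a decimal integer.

`magic` follows `seq` (1 B), `flags` (1 B), so it starts at offset 1 + 1 = 2 and occupies 8 bytes.
Bytes at offsets 2..9: 2E D2 B3 8D 7E DA F4 94.
Little-endian stores the least-significant byte at the lowest address.
Reassemble most-significant byte first: 94 F4 DA 7E 8D B3 D2 2E → 0x94F4DA7E8DB3D22E.
0x94F4DA7E8DB3D22E = 10733444049008841262.

10733444049008841262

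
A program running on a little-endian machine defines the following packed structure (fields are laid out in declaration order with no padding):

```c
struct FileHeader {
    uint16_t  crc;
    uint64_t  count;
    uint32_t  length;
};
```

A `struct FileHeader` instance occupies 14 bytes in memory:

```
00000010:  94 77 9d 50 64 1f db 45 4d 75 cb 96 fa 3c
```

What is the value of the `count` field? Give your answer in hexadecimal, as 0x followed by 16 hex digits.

0x754D45DB1F64509D

`count` follows `crc` (2 bytes), so it starts at byte offset 2 and occupies 8 bytes.
Bytes at offsets 2..9: 9D 50 64 1F DB 45 4D 75.
Little-endian: lowest address holds the least-significant byte.
Reassemble most-significant byte first: 75 4D 45 DB 1F 64 50 9D → 0x754D45DB1F64509D.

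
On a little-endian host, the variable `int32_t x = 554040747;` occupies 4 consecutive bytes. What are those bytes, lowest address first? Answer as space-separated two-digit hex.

554040747 in hexadecimal, padded to 32 bits, is 0x2105FDAB.
Split into bytes (most-significant first): 21 05 FD AB.
Little-endian: lowest address holds the least-significant byte.
So at ascending addresses the bytes are AB FD 05 21.

AB FD 05 21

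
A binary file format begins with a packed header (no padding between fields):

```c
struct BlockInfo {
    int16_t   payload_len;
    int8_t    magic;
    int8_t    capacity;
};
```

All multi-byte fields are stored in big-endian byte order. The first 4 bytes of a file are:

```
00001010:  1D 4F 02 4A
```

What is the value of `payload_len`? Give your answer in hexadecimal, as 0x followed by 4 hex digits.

`payload_len` is the first field, at byte offset 0, occupying 2 bytes.
Bytes at offsets 0..1: 1D 4F.
In big-endian order the high byte comes first in memory.
The bytes are already most-significant first: 0x1D4F.

0x1D4F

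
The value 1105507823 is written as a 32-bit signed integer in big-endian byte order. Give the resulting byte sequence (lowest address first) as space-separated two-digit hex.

1105507823 in hexadecimal, padded to 32 bits, is 0x41E4B5EF.
Split into bytes (most-significant first): 41 E4 B5 EF.
Big-endian: lowest address holds the most-significant byte.
So the memory order matches the most-significant-first order: 41 E4 B5 EF.

41 E4 B5 EF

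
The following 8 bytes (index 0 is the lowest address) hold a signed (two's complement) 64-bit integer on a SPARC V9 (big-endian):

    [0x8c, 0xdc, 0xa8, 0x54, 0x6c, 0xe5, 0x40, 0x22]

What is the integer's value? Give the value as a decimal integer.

Big-endian: lowest address holds the most-significant byte.
The bytes are already most-significant first: 0x8CDCA8546CE54022.
Top bit is set, so as a signed 64-bit value this is 0x8CDCA8546CE54022 − 2^64 = -8296571332965613534.

-8296571332965613534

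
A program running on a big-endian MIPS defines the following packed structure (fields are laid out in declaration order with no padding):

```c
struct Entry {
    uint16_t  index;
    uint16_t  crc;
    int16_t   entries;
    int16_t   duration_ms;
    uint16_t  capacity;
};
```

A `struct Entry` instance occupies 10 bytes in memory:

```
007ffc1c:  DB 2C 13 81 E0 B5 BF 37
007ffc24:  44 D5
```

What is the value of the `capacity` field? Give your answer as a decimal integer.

`capacity` follows `index` (2 B), `crc` (2 B), `entries` (2 B), `duration_ms` (2 B), so it starts at offset 2 + 2 + 2 + 2 = 8 and occupies 2 bytes.
Bytes at offsets 8..9: 44 D5.
In big-endian order the high byte comes first in memory.
The bytes are already most-significant first: 0x44D5.
0x44D5 = 17621.

17621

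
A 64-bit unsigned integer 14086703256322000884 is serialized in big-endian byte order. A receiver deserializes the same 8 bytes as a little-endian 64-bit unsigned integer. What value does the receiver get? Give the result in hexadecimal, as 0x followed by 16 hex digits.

0xF4476921FA057EC3

14086703256322000884 in 64-bit hexadecimal is 0xC37E05FA216947F4.
Stored big-endian, the bytes at ascending addresses are C3 7E 05 FA 21 69 47 F4.
Read back as little-endian, the first byte is least significant, giving 0xF4476921FA057EC3.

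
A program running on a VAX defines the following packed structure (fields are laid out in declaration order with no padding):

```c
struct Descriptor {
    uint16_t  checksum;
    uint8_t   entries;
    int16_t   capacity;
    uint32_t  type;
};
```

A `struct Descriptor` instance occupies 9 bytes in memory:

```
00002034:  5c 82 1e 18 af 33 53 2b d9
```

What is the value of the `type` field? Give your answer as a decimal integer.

`type` follows `checksum` (2 B), `entries` (1 B), `capacity` (2 B), so it starts at offset 2 + 1 + 2 = 5 and occupies 4 bytes.
Bytes at offsets 5..8: 33 53 2B D9.
In little-endian order the low byte comes first in memory.
Reassemble most-significant byte first: D9 2B 53 33 → 0xD92B5333.
0xD92B5333 = 3643495219.

3643495219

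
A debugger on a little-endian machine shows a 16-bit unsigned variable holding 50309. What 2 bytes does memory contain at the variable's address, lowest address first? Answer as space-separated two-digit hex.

50309 in hexadecimal, padded to 16 bits, is 0xC485.
Split into bytes (most-significant first): C4 85.
In little-endian order the low byte comes first in memory.
So at ascending addresses the bytes are 85 C4.

85 C4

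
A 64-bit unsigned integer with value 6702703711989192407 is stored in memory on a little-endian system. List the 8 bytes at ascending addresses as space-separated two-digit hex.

6702703711989192407 in hexadecimal, padded to 64 bits, is 0x5D04C9837BCED6D7.
Split into bytes (most-significant first): 5D 04 C9 83 7B CE D6 D7.
In little-endian order the low byte comes first in memory.
So at ascending addresses the bytes are D7 D6 CE 7B 83 C9 04 5D.

D7 D6 CE 7B 83 C9 04 5D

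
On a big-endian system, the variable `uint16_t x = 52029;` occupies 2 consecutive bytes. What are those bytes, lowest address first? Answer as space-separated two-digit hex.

52029 in hexadecimal, padded to 16 bits, is 0xCB3D.
Split into bytes (most-significant first): CB 3D.
Big-endian: lowest address holds the most-significant byte.
So the memory order matches the most-significant-first order: CB 3D.

CB 3D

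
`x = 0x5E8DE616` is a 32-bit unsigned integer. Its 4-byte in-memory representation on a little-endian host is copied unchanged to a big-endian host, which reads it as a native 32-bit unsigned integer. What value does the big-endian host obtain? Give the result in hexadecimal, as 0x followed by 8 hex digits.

0x16E68D5E

Stored little-endian, the bytes at ascending addresses are 16 E6 8D 5E.
Read back as big-endian, the last byte is least significant, giving 0x16E68D5E.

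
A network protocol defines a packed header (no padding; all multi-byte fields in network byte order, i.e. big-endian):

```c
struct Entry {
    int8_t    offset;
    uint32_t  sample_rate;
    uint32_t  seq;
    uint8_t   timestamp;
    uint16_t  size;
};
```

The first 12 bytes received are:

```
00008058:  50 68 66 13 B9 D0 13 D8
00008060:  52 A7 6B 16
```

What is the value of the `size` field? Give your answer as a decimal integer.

`size` follows `offset` (1 B), `sample_rate` (4 B), `seq` (4 B), `timestamp` (1 B), so it starts at offset 1 + 4 + 4 + 1 = 10 and occupies 2 bytes.
Bytes at offsets 10..11: 6B 16.
In big-endian order the high byte comes first in memory.
The bytes are already most-significant first: 0x6B16.
0x6B16 = 27414.

27414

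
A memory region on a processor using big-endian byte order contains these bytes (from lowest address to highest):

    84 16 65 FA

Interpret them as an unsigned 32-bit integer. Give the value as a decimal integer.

2216060410

Big-endian: lowest address holds the most-significant byte.
The bytes are already most-significant first: 0x841665FA.
0x841665FA = 2216060410.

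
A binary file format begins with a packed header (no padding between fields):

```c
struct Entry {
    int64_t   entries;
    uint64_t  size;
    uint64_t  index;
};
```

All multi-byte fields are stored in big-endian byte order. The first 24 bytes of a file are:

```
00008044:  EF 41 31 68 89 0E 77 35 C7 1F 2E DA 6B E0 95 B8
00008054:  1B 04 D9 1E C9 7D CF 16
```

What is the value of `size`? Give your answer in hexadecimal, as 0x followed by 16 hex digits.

0xC71F2EDA6BE095B8

`size` follows `entries` (8 bytes), so it starts at byte offset 8 and occupies 8 bytes.
Bytes at offsets 8..15: C7 1F 2E DA 6B E0 95 B8.
Big-endian stores the most-significant byte at the lowest address.
The bytes are already most-significant first: 0xC71F2EDA6BE095B8.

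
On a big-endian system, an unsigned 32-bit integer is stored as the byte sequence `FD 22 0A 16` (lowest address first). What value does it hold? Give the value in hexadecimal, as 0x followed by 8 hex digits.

0xFD220A16

In big-endian order the high byte comes first in memory.
The bytes are already most-significant first: 0xFD220A16.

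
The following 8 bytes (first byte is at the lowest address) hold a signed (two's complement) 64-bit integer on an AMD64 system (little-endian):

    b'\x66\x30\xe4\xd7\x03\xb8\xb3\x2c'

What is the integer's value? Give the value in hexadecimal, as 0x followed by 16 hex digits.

0x2CB3B803D7E43066

In little-endian order the low byte comes first in memory.
Reassemble most-significant byte first: 2C B3 B8 03 D7 E4 30 66 → 0x2CB3B803D7E43066.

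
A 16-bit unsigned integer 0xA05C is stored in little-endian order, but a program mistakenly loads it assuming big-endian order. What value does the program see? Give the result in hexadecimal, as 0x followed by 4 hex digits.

0x5CA0

Stored little-endian, the bytes at ascending addresses are 5C A0.
Read back as big-endian, the last byte is least significant, giving 0x5CA0.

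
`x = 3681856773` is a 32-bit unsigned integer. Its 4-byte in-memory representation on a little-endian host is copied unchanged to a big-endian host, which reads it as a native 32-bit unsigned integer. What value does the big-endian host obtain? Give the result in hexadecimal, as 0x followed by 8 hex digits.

0x05AD74DB

3681856773 in 32-bit hexadecimal is 0xDB74AD05.
Stored little-endian, the bytes at ascending addresses are 05 AD 74 DB.
Read back as big-endian, the last byte is least significant, giving 0x05AD74DB.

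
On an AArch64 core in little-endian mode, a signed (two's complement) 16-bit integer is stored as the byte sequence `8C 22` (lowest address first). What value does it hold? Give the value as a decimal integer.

In little-endian order the low byte comes first in memory.
Reassemble most-significant byte first: 22 8C → 0x228C.
0x228C = 8844.

8844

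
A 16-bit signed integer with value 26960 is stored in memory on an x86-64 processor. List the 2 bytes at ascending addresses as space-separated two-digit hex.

50 69

26960 in hexadecimal, padded to 16 bits, is 0x6950.
Split into bytes (most-significant first): 69 50.
Little-endian: lowest address holds the least-significant byte.
So at ascending addresses the bytes are 50 69.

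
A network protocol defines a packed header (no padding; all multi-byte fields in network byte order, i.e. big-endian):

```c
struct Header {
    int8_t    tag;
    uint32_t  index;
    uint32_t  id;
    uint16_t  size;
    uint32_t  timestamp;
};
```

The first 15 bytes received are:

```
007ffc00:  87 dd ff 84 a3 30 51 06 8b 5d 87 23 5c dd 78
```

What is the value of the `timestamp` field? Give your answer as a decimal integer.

593288568

`timestamp` follows `tag` (1 B), `index` (4 B), `id` (4 B), `size` (2 B), so it starts at offset 1 + 4 + 4 + 2 = 11 and occupies 4 bytes.
Bytes at offsets 11..14: 23 5C DD 78.
Big-endian: lowest address holds the most-significant byte.
The bytes are already most-significant first: 0x235CDD78.
0x235CDD78 = 593288568.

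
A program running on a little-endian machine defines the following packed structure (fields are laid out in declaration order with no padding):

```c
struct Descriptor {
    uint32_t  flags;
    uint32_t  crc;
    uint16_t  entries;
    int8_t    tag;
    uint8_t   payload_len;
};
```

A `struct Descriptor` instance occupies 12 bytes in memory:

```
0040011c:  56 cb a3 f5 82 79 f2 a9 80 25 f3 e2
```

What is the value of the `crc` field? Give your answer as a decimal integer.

2851240322

`crc` follows `flags` (4 bytes), so it starts at byte offset 4 and occupies 4 bytes.
Bytes at offsets 4..7: 82 79 F2 A9.
In little-endian order the low byte comes first in memory.
Reassemble most-significant byte first: A9 F2 79 82 → 0xA9F27982.
0xA9F27982 = 2851240322.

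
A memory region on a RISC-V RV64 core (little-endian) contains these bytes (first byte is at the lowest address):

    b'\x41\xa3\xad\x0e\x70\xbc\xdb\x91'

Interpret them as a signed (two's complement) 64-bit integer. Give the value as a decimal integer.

-7936542728841747647

Little-endian stores the least-significant byte at the lowest address.
Reassemble most-significant byte first: 91 DB BC 70 0E AD A3 41 → 0x91DBBC700EADA341.
Top bit is set, so as a signed 64-bit value this is 0x91DBBC700EADA341 − 2^64 = -7936542728841747647.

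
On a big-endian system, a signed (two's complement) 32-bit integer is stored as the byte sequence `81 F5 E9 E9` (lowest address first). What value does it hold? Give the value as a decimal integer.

Big-endian stores the most-significant byte at the lowest address.
The bytes are already most-significant first: 0x81F5E9E9.
Top bit is set, so as a signed 32-bit value this is 0x81F5E9E9 − 2^32 = -2114590231.

-2114590231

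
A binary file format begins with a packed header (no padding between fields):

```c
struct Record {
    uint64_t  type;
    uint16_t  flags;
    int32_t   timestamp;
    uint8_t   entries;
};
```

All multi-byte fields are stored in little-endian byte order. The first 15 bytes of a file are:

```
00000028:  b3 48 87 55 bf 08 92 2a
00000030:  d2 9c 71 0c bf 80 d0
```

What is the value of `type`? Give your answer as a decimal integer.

3067523914059434163

`type` is the first field, at byte offset 0, occupying 8 bytes.
Bytes at offsets 0..7: B3 48 87 55 BF 08 92 2A.
Little-endian: lowest address holds the least-significant byte.
Reassemble most-significant byte first: 2A 92 08 BF 55 87 48 B3 → 0x2A9208BF558748B3.
0x2A9208BF558748B3 = 3067523914059434163.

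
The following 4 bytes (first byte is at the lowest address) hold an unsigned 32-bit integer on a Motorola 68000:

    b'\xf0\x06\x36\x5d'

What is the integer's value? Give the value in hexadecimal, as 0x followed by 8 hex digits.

Big-endian stores the most-significant byte at the lowest address.
The bytes are already most-significant first: 0xF006365D.

0xF006365D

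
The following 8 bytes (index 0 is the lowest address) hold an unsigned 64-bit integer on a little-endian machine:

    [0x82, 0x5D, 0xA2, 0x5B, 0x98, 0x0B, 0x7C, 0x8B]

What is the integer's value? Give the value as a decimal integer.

10050921217384406402

Little-endian: lowest address holds the least-significant byte.
Reassemble most-significant byte first: 8B 7C 0B 98 5B A2 5D 82 → 0x8B7C0B985BA25D82.
0x8B7C0B985BA25D82 = 10050921217384406402.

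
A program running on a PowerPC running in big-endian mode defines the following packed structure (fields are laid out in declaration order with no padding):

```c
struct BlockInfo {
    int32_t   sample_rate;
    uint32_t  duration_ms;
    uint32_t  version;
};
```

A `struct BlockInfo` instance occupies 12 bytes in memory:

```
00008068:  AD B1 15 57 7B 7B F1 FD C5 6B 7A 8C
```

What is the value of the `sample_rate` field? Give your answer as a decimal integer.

`sample_rate` is the first field, at byte offset 0, occupying 4 bytes.
Bytes at offsets 0..3: AD B1 15 57.
Big-endian: lowest address holds the most-significant byte.
The bytes are already most-significant first: 0xADB11557.
Top bit is set, so as a signed 32-bit value this is 0xADB11557 − 2^32 = -1380903593.

-1380903593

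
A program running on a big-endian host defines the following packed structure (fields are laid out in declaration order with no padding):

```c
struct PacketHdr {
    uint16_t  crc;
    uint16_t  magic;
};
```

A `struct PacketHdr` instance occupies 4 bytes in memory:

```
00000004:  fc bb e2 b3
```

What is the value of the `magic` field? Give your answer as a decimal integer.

`magic` follows `crc` (2 bytes), so it starts at byte offset 2 and occupies 2 bytes.
Bytes at offsets 2..3: E2 B3.
Big-endian: lowest address holds the most-significant byte.
The bytes are already most-significant first: 0xE2B3.
0xE2B3 = 58035.

58035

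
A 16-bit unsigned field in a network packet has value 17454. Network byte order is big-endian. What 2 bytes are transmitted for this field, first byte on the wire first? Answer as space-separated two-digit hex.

17454 in hexadecimal, padded to 16 bits, is 0x442E.
Split into bytes (most-significant first): 44 2E.
Big-endian stores the most-significant byte at the lowest address.
So the memory order matches the most-significant-first order: 44 2E.

44 2E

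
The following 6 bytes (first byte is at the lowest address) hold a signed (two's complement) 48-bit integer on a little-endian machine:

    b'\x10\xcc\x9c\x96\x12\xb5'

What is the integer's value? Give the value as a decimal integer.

Little-endian stores the least-significant byte at the lowest address.
Reassemble most-significant byte first: B5 12 96 9C CC 10 → 0xB512969CCC10.
Top bit is set, so as a signed 48-bit value this is 0xB512969CCC10 − 2^48 = -82383535813616.

-82383535813616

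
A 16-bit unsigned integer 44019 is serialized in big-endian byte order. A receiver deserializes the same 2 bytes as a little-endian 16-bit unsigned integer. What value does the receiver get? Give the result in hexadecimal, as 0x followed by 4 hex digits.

0xF3AB

44019 in 16-bit hexadecimal is 0xABF3.
Stored big-endian, the bytes at ascending addresses are AB F3.
Read back as little-endian, the first byte is least significant, giving 0xF3AB.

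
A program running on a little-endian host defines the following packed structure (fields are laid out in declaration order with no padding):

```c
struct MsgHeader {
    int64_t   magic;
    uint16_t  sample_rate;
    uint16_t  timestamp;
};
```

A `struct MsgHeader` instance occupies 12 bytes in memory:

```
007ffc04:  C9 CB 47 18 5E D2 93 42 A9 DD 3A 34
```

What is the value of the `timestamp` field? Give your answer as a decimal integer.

`timestamp` follows `magic` (8 B), `sample_rate` (2 B), so it starts at offset 8 + 2 = 10 and occupies 2 bytes.
Bytes at offsets 10..11: 3A 34.
In little-endian order the low byte comes first in memory.
Reassemble most-significant byte first: 34 3A → 0x343A.
0x343A = 13370.

13370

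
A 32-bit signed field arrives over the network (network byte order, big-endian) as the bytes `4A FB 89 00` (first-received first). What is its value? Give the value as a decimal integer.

1257998592

In big-endian order the high byte comes first in memory.
The bytes are already most-significant first: 0x4AFB8900.
0x4AFB8900 = 1257998592.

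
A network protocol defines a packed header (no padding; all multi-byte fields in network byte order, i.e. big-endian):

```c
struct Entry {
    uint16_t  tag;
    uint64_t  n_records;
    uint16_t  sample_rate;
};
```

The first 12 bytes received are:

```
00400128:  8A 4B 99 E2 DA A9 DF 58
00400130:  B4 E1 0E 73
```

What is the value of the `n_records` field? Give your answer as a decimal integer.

`n_records` follows `tag` (2 bytes), so it starts at byte offset 2 and occupies 8 bytes.
Bytes at offsets 2..9: 99 E2 DA A9 DF 58 B4 E1.
In big-endian order the high byte comes first in memory.
The bytes are already most-significant first: 0x99E2DAA9DF58B4E1.
0x99E2DAA9DF58B4E1 = 11088665655671043297.

11088665655671043297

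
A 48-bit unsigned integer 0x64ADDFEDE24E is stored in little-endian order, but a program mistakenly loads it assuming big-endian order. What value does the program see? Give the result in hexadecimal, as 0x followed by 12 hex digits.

Stored little-endian, the bytes at ascending addresses are 4E E2 ED DF AD 64.
Read back as big-endian, the last byte is least significant, giving 0x4EE2EDDFAD64.

0x4EE2EDDFAD64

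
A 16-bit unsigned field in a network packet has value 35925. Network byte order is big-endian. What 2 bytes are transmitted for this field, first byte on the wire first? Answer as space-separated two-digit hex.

8C 55

35925 in hexadecimal, padded to 16 bits, is 0x8C55.
Split into bytes (most-significant first): 8C 55.
In big-endian order the high byte comes first in memory.
So the memory order matches the most-significant-first order: 8C 55.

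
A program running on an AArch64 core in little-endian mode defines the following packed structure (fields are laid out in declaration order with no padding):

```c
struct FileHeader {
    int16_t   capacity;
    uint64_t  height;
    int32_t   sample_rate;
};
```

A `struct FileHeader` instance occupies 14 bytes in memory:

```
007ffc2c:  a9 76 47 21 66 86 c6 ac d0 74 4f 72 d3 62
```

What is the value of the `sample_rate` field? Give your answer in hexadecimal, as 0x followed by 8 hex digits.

`sample_rate` follows `capacity` (2 B), `height` (8 B), so it starts at offset 2 + 8 = 10 and occupies 4 bytes.
Bytes at offsets 10..13: 4F 72 D3 62.
In little-endian order the low byte comes first in memory.
Reassemble most-significant byte first: 62 D3 72 4F → 0x62D3724F.

0x62D3724F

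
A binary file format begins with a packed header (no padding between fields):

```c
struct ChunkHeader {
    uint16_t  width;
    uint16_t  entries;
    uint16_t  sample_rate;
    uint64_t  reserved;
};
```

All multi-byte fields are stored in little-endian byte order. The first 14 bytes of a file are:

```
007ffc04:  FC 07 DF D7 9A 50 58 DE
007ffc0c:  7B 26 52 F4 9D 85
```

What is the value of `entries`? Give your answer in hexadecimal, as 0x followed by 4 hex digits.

0xD7DF

`entries` follows `width` (2 bytes), so it starts at byte offset 2 and occupies 2 bytes.
Bytes at offsets 2..3: DF D7.
Little-endian: lowest address holds the least-significant byte.
Reassemble most-significant byte first: D7 DF → 0xD7DF.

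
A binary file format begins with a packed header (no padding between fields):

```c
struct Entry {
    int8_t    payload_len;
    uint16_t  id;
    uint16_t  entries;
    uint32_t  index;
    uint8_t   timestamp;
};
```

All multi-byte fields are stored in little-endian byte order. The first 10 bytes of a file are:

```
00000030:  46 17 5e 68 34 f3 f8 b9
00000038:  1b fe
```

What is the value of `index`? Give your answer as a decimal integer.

465172723

`index` follows `payload_len` (1 B), `id` (2 B), `entries` (2 B), so it starts at offset 1 + 2 + 2 = 5 and occupies 4 bytes.
Bytes at offsets 5..8: F3 F8 B9 1B.
In little-endian order the low byte comes first in memory.
Reassemble most-significant byte first: 1B B9 F8 F3 → 0x1BB9F8F3.
0x1BB9F8F3 = 465172723.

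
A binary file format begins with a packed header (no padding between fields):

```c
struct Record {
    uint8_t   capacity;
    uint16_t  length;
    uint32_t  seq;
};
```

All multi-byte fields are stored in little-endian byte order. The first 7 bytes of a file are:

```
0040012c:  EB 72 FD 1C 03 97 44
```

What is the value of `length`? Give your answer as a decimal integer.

`length` follows `capacity` (1 byte), so it starts at byte offset 1 and occupies 2 bytes.
Bytes at offsets 1..2: 72 FD.
In little-endian order the low byte comes first in memory.
Reassemble most-significant byte first: FD 72 → 0xFD72.
0xFD72 = 64882.

64882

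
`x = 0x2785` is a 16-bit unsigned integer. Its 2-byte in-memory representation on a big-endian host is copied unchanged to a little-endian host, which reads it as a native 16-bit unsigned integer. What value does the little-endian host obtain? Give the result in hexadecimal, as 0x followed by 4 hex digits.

Stored big-endian, the bytes at ascending addresses are 27 85.
Read back as little-endian, the first byte is least significant, giving 0x8527.

0x8527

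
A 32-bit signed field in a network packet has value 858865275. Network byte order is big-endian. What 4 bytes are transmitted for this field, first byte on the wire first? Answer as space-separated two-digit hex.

33 31 3E 7B

858865275 in hexadecimal, padded to 32 bits, is 0x33313E7B.
Split into bytes (most-significant first): 33 31 3E 7B.
Big-endian stores the most-significant byte at the lowest address.
So the memory order matches the most-significant-first order: 33 31 3E 7B.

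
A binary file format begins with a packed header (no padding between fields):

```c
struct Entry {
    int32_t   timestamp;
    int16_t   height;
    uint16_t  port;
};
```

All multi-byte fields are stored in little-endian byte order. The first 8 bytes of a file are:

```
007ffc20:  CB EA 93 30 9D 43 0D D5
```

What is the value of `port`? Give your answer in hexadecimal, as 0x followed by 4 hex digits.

0xD50D

`port` follows `timestamp` (4 B), `height` (2 B), so it starts at offset 4 + 2 = 6 and occupies 2 bytes.
Bytes at offsets 6..7: 0D D5.
In little-endian order the low byte comes first in memory.
Reassemble most-significant byte first: D5 0D → 0xD50D.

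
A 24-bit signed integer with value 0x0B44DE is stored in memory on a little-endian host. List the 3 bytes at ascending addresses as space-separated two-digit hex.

Split into bytes (most-significant first): 0B 44 DE.
Little-endian stores the least-significant byte at the lowest address.
So at ascending addresses the bytes are DE 44 0B.

DE 44 0B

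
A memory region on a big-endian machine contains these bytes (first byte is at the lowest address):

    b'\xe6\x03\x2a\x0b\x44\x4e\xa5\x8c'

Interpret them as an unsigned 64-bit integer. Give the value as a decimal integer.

Big-endian stores the most-significant byte at the lowest address.
The bytes are already most-significant first: 0xE6032A0B444EA58C.
0xE6032A0B444EA58C = 16574137281532568972.

16574137281532568972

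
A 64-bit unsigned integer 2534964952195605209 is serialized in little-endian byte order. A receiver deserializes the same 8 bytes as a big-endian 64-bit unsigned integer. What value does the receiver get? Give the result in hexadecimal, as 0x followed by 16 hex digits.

2534964952195605209 in 64-bit hexadecimal is 0x232E013175AF22D9.
Stored little-endian, the bytes at ascending addresses are D9 22 AF 75 31 01 2E 23.
Read back as big-endian, the last byte is least significant, giving 0xD922AF7531012E23.

0xD922AF7531012E23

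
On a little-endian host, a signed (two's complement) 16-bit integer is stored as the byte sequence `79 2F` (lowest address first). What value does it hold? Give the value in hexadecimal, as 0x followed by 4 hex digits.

Little-endian: lowest address holds the least-significant byte.
Reassemble most-significant byte first: 2F 79 → 0x2F79.

0x2F79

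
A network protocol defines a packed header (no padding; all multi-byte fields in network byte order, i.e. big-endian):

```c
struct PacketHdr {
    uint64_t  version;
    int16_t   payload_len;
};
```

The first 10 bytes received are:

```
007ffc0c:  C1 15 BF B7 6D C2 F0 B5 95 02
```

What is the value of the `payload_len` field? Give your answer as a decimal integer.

-27390

`payload_len` follows `version` (8 bytes), so it starts at byte offset 8 and occupies 2 bytes.
Bytes at offsets 8..9: 95 02.
Big-endian stores the most-significant byte at the lowest address.
The bytes are already most-significant first: 0x9502.
Top bit is set, so as a signed 16-bit value this is 0x9502 − 2^16 = -27390.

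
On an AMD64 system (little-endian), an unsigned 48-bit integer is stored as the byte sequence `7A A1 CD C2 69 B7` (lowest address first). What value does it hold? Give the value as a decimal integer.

In little-endian order the low byte comes first in memory.
Reassemble most-significant byte first: B7 69 C2 CD A1 7A → 0xB769C2CDA17A.
0xB769C2CDA17A = 201664867705210.

201664867705210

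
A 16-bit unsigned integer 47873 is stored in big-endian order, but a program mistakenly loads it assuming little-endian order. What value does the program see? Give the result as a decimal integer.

47873 in 16-bit hexadecimal is 0xBB01.
Stored big-endian, the bytes at ascending addresses are BB 01.
Read back as little-endian, the first byte is least significant, giving 0x01BB.
0x01BB = 443.

443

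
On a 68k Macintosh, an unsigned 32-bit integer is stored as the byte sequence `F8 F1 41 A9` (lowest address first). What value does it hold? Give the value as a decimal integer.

4176560553

In big-endian order the high byte comes first in memory.
The bytes are already most-significant first: 0xF8F141A9.
0xF8F141A9 = 4176560553.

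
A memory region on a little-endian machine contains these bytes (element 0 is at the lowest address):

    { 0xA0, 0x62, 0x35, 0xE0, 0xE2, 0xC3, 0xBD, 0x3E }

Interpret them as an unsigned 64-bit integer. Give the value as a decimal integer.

4520984980141466272

Little-endian: lowest address holds the least-significant byte.
Reassemble most-significant byte first: 3E BD C3 E2 E0 35 62 A0 → 0x3EBDC3E2E03562A0.
0x3EBDC3E2E03562A0 = 4520984980141466272.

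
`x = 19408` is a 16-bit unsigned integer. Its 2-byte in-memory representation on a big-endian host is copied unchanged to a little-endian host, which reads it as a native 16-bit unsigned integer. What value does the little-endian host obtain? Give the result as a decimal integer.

53323

19408 in 16-bit hexadecimal is 0x4BD0.
Stored big-endian, the bytes at ascending addresses are 4B D0.
Read back as little-endian, the first byte is least significant, giving 0xD04B.
0xD04B = 53323.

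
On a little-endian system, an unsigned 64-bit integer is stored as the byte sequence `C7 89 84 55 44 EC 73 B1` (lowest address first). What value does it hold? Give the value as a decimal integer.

In little-endian order the low byte comes first in memory.
Reassemble most-significant byte first: B1 73 EC 44 55 84 89 C7 → 0xB173EC44558489C7.
0xB173EC44558489C7 = 12786823545271650759.

12786823545271650759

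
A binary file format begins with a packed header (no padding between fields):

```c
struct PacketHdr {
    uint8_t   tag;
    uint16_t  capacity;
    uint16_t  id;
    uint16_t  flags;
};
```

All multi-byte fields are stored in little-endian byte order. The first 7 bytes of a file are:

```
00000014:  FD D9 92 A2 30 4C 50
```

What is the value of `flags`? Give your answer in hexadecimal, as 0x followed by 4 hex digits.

`flags` follows `tag` (1 B), `capacity` (2 B), `id` (2 B), so it starts at offset 1 + 2 + 2 = 5 and occupies 2 bytes.
Bytes at offsets 5..6: 4C 50.
In little-endian order the low byte comes first in memory.
Reassemble most-significant byte first: 50 4C → 0x504C.

0x504C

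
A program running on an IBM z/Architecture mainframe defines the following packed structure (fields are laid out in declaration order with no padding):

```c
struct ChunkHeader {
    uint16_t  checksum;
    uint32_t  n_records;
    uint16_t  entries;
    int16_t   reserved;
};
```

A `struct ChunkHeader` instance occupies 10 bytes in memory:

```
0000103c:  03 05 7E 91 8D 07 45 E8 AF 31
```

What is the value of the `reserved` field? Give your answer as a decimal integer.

-20687

`reserved` follows `checksum` (2 B), `n_records` (4 B), `entries` (2 B), so it starts at offset 2 + 4 + 2 = 8 and occupies 2 bytes.
Bytes at offsets 8..9: AF 31.
In big-endian order the high byte comes first in memory.
The bytes are already most-significant first: 0xAF31.
Top bit is set, so as a signed 16-bit value this is 0xAF31 − 2^16 = -20687.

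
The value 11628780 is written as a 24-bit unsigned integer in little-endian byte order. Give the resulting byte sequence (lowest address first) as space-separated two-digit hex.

11628780 in hexadecimal, padded to 24 bits, is 0xB170EC.
Split into bytes (most-significant first): B1 70 EC.
Little-endian stores the least-significant byte at the lowest address.
So at ascending addresses the bytes are EC 70 B1.

EC 70 B1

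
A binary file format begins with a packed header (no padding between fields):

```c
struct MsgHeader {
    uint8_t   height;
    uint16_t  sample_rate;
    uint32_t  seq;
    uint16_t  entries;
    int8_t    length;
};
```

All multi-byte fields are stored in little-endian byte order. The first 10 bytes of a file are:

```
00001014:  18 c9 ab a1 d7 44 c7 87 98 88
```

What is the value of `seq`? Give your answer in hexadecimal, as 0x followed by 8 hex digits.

`seq` follows `height` (1 B), `sample_rate` (2 B), so it starts at offset 1 + 2 = 3 and occupies 4 bytes.
Bytes at offsets 3..6: A1 D7 44 C7.
Little-endian stores the least-significant byte at the lowest address.
Reassemble most-significant byte first: C7 44 D7 A1 → 0xC744D7A1.

0xC744D7A1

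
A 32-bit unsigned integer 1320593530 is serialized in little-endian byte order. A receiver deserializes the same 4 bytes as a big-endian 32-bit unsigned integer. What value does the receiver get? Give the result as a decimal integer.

2057877070

1320593530 in 32-bit hexadecimal is 0x4EB6A87A.
Stored little-endian, the bytes at ascending addresses are 7A A8 B6 4E.
Read back as big-endian, the last byte is least significant, giving 0x7AA8B64E.
0x7AA8B64E = 2057877070.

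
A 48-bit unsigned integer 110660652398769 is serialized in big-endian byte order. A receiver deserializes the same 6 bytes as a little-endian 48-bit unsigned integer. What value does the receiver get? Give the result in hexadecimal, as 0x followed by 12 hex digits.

0xB178E030A564

110660652398769 in 48-bit hexadecimal is 0x64A530E078B1.
Stored big-endian, the bytes at ascending addresses are 64 A5 30 E0 78 B1.
Read back as little-endian, the first byte is least significant, giving 0xB178E030A564.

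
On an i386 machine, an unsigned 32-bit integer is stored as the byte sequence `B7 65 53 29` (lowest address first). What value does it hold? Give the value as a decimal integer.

693331383

Little-endian: lowest address holds the least-significant byte.
Reassemble most-significant byte first: 29 53 65 B7 → 0x295365B7.
0x295365B7 = 693331383.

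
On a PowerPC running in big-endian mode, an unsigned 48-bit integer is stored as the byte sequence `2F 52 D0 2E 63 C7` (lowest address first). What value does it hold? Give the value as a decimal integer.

In big-endian order the high byte comes first in memory.
The bytes are already most-significant first: 0x2F52D02E63C7.
0x2F52D02E63C7 = 52032726524871.

52032726524871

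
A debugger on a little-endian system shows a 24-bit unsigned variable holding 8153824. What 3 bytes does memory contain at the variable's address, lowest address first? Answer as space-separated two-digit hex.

E0 6A 7C

8153824 in hexadecimal, padded to 24 bits, is 0x7C6AE0.
Split into bytes (most-significant first): 7C 6A E0.
Little-endian stores the least-significant byte at the lowest address.
So at ascending addresses the bytes are E0 6A 7C.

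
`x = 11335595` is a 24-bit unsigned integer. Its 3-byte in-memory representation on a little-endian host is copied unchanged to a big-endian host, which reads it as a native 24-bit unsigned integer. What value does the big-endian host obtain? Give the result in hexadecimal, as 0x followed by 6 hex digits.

0xABF7AC

11335595 in 24-bit hexadecimal is 0xACF7AB.
Stored little-endian, the bytes at ascending addresses are AB F7 AC.
Read back as big-endian, the last byte is least significant, giving 0xABF7AC.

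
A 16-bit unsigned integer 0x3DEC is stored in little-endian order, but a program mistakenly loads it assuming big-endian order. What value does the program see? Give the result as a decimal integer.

60477

Stored little-endian, the bytes at ascending addresses are EC 3D.
Read back as big-endian, the last byte is least significant, giving 0xEC3D.
0xEC3D = 60477.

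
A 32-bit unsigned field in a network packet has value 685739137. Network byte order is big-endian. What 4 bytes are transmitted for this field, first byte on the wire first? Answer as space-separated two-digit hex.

685739137 in hexadecimal, padded to 32 bits, is 0x28DF8C81.
Split into bytes (most-significant first): 28 DF 8C 81.
Big-endian: lowest address holds the most-significant byte.
So the memory order matches the most-significant-first order: 28 DF 8C 81.

28 DF 8C 81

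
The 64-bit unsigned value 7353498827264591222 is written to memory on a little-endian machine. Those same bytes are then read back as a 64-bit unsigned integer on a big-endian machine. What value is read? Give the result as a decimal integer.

8540332389331635302

7353498827264591222 in 64-bit hexadecimal is 0x660CE0390F5B8576.
Stored little-endian, the bytes at ascending addresses are 76 85 5B 0F 39 E0 0C 66.
Read back as big-endian, the last byte is least significant, giving 0x76855B0F39E00C66.
0x76855B0F39E00C66 = 8540332389331635302.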